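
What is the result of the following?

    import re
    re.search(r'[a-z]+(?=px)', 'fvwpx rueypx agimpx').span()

(0, 3)

The lookaround is zero-width — it requires the adjacent text to match without consuming it, so the asserted text isn't part of the match.
`re.search` tries every starting position until one works.
The match spans [0:3] → 'fvw'.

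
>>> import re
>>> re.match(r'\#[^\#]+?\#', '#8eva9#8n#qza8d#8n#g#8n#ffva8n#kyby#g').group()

'#8eva9#'

`match` is anchored at position 0; if the pattern doesn't fit there, it returns None.
The match spans [0:7] → '#8eva9#'.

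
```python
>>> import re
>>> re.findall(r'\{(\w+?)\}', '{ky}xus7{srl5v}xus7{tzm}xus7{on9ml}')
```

With a single group, `findall` returns only what that group captured — 4 items.

['ky', 'srl5v', 'tzm', 'on9ml']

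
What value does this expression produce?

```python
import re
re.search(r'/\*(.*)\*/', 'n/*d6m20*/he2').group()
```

The match spans [1:10] → '/*d6m20*/'.

'/*d6m20*/'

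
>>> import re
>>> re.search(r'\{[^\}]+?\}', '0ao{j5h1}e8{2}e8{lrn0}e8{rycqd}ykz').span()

(3, 9)

The match spans [3:9] → '{j5h1}'.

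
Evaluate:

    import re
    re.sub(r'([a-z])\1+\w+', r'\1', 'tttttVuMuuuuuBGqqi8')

The backreference `\1` re-matches whatever the first group consumed, character for character.
Matches: at [0:19] → 'tttttVuMuuuuuBGqqi8'.
The replacement refers to a captured group, so each match is rewritten using its own captured text.

't'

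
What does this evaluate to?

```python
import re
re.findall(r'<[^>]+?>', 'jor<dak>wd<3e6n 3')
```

['<dak>']

Walking the string: at [3:8] → '<dak>'.
With no groups in the pattern, `findall` gives back each whole match — 1 here.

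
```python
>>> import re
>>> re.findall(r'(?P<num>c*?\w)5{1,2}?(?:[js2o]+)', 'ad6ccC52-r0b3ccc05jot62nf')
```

Pattern: zero or more of a literal 'c' (lazy), then a word character (captured as 'num'); then 1 to 2 of a literal '5' (lazy); then one or more of one of [js2o] (non-capturing group).
Because there's exactly one group, `findall` drops the full match and keeps group 1 from each hit.

['ccC', 'ccc0']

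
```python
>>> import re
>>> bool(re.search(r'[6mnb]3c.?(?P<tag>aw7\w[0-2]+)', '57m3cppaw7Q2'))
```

False

This matches one of [6mnb], then the literal '3c', then optionally any character; then the literal 'aw7', then a word character, then one or more of a character in [0-2] (captured as 'tag').
Unlike `match`, `search` isn't anchored — it looks for the pattern anywhere in the string.
Here no position works, so the call returns None, and `bool(None)` is False.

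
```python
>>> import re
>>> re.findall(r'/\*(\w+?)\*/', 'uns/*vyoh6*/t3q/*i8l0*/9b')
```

`findall` collects group 1 from each match (2 total).

['vyoh6', 'i8l0']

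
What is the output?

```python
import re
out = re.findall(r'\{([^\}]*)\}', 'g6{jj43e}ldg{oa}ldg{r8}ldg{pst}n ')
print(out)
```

Scanning left to right: at [2:9] match '{jj43e}', group 1 = 'jj43e'; at [12:16] match '{oa}', group 1 = 'oa'; at [19:23] match '{r8}', group 1 = 'r8'; at [26:31] match '{pst}', group 1 = 'pst'.
Because there's exactly one group, `findall` drops the full match and keeps group 1 from each hit.

['jj43e', 'oa', 'r8', 'pst']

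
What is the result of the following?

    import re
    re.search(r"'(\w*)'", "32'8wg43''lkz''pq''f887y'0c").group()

The match spans [2:9] → "'8wg43'".

"'8wg43'"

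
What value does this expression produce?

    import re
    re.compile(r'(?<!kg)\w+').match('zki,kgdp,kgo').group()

`re.match` won't scan ahead — the pattern has to work from the very first character.
The match spans [0:3] → 'zki'.

'zki'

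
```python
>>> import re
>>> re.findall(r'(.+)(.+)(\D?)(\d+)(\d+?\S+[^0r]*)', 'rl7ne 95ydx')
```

[('rl7ne', ' ', '', '9', '5ydx')]

Pattern: one or more of any character (captured); then one or more of any character (captured); then optionally a non-digit (captured); then one or more of a digit (captured); then one or more of a digit (lazy), then one or more of a non-whitespace character, then zero or more of any character except [0r] (captured).
Walking the string: at [0:11] match 'rl7ne 95ydx', groups = ('rl7ne', ' ', '', '9', '5ydx').
`findall` packs the 5 group values into a tuple for every match.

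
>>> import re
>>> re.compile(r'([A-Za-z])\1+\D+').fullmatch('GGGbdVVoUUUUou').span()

(0, 14)

`re.fullmatch` is like wrapping the pattern in `^…$` (in single-line mode).
The match spans [0:14] → 'GGGbdVVoUUUUou'.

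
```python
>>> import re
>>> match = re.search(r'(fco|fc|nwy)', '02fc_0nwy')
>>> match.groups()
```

('fc',)

The match spans [2:4] → 'fc'.
Captured: group 1 = 'fc'.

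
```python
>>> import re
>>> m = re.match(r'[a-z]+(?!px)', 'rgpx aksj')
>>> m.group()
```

With `match`, the pattern is implicitly anchored at the beginning.
The match spans [0:4] → 'rgpx'.

'rgpx'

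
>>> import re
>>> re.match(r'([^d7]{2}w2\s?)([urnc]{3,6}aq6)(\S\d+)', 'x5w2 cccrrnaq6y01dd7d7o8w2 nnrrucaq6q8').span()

(0, 17)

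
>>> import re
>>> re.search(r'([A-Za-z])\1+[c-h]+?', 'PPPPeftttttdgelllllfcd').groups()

The match spans [0:5] → 'PPPPe'.
Captured: group 1 = 'P'.

('P',)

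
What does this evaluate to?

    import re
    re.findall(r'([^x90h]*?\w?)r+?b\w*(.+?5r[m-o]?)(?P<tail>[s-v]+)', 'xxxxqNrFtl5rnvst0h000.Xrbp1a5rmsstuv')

[('.X', 'a5rm', 'sstuv')]

Pattern: zero or more of any character except [x90h] (lazy), then optionally a word character (captured); then one or more of a literal 'r' (lazy), then the literal 'b', then zero or more of a word character; then one or more of any character (lazy), then the literal '5r', then optionally a character in [m-o] (captured); then one or more of a character in [s-v] (captured as 'tail').
With 3 capturing groups, `findall` returns a 3-tuple per match.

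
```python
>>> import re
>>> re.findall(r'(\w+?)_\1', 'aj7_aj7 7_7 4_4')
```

['aj7', '7', '4']

After group 1 captures some text, `\1` only succeeds where that same text appears again.
Matches: at [0:7] match 'aj7_aj7', group 1 = 'aj7'; at [8:11] match '7_7', group 1 = '7'; at [12:15] match '4_4', group 1 = '4'.
With a single group, `findall` returns only what that group captured — 3 items.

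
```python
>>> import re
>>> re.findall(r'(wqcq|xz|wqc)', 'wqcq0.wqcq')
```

['wqcq', 'wqcq']

Alternation tries branches left to right and keeps the first one that lets the overall match succeed at that position.
With a single group, `findall` returns only what that group captured — 2 items.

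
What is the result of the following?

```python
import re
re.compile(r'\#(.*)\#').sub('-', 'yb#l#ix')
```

'yb-ix'

Each match is replaced by '-'.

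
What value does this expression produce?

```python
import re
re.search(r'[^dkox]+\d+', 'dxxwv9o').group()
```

'wv9'

This matches one or more of any character except [dkox]; then one or more of a digit.
Unlike `match`, `search` isn't anchored — it looks for the pattern anywhere in the string.
The match spans [3:6] → 'wv9'.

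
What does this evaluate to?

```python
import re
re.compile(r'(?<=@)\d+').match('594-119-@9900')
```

None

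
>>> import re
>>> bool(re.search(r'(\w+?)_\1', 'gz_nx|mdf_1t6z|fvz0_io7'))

False

The backreference `\1` re-matches whatever the first group consumed, character for character.
Unlike `match`, `search` isn't anchored — it looks for the pattern anywhere in the string.
Here nothing in the string fits, so the call returns None, and `bool(None)` is False.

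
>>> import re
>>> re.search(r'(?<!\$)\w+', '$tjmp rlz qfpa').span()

The negative lookaround is zero-width — it rules out positions where the adjacent text would match, without consuming anything.
Unlike `match`, `search` isn't anchored — it looks for the pattern anywhere in the string.
The match spans [2:5] → 'jmp'.

(2, 5)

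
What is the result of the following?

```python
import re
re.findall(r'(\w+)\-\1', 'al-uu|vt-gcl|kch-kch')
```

After group 1 captures some text, `\1` only succeeds where that same text appears again.
With a single group, `findall` returns only what that group captured — 1 item.

['kch']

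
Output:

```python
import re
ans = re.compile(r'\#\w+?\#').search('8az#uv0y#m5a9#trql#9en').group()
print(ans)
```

#uv0y#

`re.search` scans for the first position where the pattern succeeds.
The match spans [3:9] → '#uv0y#'.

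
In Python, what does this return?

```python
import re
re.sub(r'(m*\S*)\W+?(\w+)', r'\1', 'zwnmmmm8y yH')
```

Pattern: zero or more of the literal 'm', then zero or more of a non-whitespace character (captured); then one or more of a non-word character (lazy); then one or more of a word character (captured).
Matches: at [0:12] → 'zwnmmmm8y yH'.
`\1` in the replacement pulls in group 1's text for each match.

'zwnmmmm8y'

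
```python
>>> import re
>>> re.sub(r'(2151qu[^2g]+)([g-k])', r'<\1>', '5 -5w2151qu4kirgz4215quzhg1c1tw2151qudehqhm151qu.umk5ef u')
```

'5 -5w<2151qu4kir>z4215quzhg1c1tw<2151qudehqhm151qu.um>5ef u'

`\1` in the replacement pulls in group 1's text for each match.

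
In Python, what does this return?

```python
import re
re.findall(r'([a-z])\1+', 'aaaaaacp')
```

['a']

A backreference is literal: `\1` must see the identical characters the first group matched.
With a single group, `findall` returns only what that group captured — 1 item.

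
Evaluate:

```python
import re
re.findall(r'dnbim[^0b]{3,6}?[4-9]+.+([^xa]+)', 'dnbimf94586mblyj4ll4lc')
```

With a single group, `findall` returns only what that group captured — 1 item.

['c']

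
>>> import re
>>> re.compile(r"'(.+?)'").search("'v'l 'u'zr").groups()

A `+?`/`*?`/`{m,n}?` starts at its minimum and grows only as far as needed for what follows to match.
`re.search` scans for the first position where the pattern succeeds.
The match spans [0:3] → "'v'".
Captured: group 1 = 'v'.

('v',)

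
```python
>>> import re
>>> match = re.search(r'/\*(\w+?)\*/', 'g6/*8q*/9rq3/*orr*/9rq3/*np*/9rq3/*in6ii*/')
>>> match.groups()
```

('8q',)

The match spans [2:8] → '/*8q*/'.
Captured: group 1 = '8q'.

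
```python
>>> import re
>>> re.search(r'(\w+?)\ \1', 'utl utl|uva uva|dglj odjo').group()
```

The backreference `\1` re-matches whatever the first group consumed, character for character.
`search` walks the string left to right and returns the first match it finds.
The match spans [0:7] → 'utl utl'.
Captured: group 1 = 'utl'.

'utl utl'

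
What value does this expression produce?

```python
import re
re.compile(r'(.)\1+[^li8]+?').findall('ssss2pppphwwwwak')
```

['s', 'p', 'w']

A backreference is literal: `\1` must see the identical characters the first group matched.
Scanning left to right: at [0:5] match 'ssss2', group 1 = 's'; at [5:10] match 'pppph', group 1 = 'p'; at [10:15] match 'wwwwa', group 1 = 'w'.
With a single group, `findall` returns only what that group captured — 3 items.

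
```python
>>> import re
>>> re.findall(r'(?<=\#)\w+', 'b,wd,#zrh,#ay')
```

The positive lookaround only admits positions where the adjacent text matches; those characters stay outside the span.
With no groups in the pattern, `findall` gives back each whole match — 2 here.

['zrh', 'ay']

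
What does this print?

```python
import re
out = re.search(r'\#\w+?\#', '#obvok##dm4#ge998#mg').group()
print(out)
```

Unlike `match`, `search` isn't anchored — it looks for the pattern anywhere in the string.
The match spans [0:7] → '#obvok#'.

#obvok#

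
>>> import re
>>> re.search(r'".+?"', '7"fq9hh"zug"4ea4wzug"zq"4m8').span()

A `+?`/`*?`/`{m,n}?` starts at its minimum and grows only as far as needed for what follows to match.
Unlike `match`, `search` isn't anchored — it looks for the pattern anywhere in the string.
The match spans [1:8] → '"fq9hh"'.

(1, 8)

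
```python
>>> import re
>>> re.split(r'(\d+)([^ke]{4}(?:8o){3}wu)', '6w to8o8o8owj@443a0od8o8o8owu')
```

Pattern: one or more of a digit (captured); then exactly 4 of any character except [ke], then the literal '8o' repeated 3 times, then the literal 'wu' (captured).
Because the pattern has a capturing group, `split` also inserts each captured text between the pieces.

['6w to8o8o8owj@', '443', 'a0od8o8o8owu', '']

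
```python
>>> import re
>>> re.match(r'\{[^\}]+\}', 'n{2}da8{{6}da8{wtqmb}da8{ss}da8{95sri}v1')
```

`match` is anchored at position 0; if the pattern doesn't fit there, it returns None.
Here the string doesn't start with a match, so the call returns None.

None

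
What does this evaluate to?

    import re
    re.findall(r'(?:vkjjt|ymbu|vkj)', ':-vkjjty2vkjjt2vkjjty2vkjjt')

['vkjjt', 'vkjjt', 'vkjjt', 'vkjjt']

`|` is ordered: at each position the engine commits to the first alternative that works.
`findall` yields the raw match text (4 of them) because the pattern has no groups.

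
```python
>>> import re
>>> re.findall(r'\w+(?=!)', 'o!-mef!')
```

['o', 'mef']

Because the assertion is zero-width, the text it checks is not consumed and won't appear in the result.
`findall` yields the raw match text (2 of them) because the pattern has no groups.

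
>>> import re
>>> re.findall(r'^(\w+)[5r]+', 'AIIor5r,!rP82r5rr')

One capturing group, so `findall` returns just the captured substring from the one match — 1 in all.

['AIIor5']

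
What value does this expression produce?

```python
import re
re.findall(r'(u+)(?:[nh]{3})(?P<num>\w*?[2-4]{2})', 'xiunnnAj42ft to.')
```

This matches one or more of a literal 'u' (captured); then exactly 3 of one of [nh] (non-capturing group); then zero or more of a word character (lazy), then exactly 2 of a character in [2-4] (captured as 'num').
Matches: at [2:10] match 'unnnAj42', groups = ('u', 'Aj42').
`findall` packs the 2 group values into a tuple for every match.

[('u', 'Aj42')]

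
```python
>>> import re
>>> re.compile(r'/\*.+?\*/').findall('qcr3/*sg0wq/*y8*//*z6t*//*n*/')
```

['/*sg0wq/*y8*/', '/*z6t*/', '/*n*/']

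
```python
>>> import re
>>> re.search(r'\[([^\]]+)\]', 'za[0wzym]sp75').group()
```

`re.search` scans for the first position where the pattern succeeds.
The match spans [2:9] → '[0wzym]'.
Captured: group 1 = '0wzym'.

'[0wzym]'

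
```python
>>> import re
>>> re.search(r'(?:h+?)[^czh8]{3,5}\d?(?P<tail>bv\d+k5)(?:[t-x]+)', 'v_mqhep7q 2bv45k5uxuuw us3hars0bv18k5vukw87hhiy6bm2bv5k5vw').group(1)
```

This matches one or more of a literal 'h' (lazy) (non-capturing group); then 3 to 5 of any character except [czh8], then optionally a digit; then the literal 'bv', then one or more of a digit, then the literal 'k5' (captured as 'tail'); then one or more of a character in [t-x] (non-capturing group).
`search` walks the string left to right and returns the first match it finds.
The match spans [4:22] → 'hep7q 2bv45k5uxuuw'.
Captured: group 1 = 'bv45k5'.

'bv45k5'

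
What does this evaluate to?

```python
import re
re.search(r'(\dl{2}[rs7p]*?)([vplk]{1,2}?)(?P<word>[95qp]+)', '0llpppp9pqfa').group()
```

Pattern: a digit, then exactly 2 of a literal 'l', then zero or more of one of [rs7p] (lazy) (captured); then 1 to 2 of one of [vplk] (lazy) (captured); then one or more of one of [95qp] (captured as 'word').
Unlike `match`, `search` isn't anchored — it looks for the pattern anywhere in the string.
The match spans [0:10] → '0llpppp9pq'.
Captured: group 1 = '0ll', group 2 = 'p', group 3 = 'ppp9pq'.

'0llpppp9pq'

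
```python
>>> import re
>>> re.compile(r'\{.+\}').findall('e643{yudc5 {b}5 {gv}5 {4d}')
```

['{yudc5 {b}5 {gv}5 {4d}']

`findall` yields the raw match text (1 of them) because the pattern has no groups.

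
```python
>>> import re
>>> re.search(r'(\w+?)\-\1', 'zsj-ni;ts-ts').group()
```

'ts-ts'

After group 1 captures some text, `\1` only succeeds where that same text appears again.
The match spans [7:12] → 'ts-ts'.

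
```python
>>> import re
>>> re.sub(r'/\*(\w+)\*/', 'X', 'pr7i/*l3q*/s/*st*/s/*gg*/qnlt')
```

`sub` substitutes 'X' at each match site.

'pr7iXsXsXqnlt'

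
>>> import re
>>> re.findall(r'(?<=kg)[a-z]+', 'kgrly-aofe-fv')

['rly']

Because the assertion is zero-width, the text it checks is not consumed and won't appear in the result.
Matches: at [2:5] → 'rly'.
`findall` yields the raw match text (1 of them) because the pattern has no groups.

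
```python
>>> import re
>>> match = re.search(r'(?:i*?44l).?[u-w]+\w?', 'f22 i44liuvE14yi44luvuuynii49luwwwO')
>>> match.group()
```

'i44liuvE'

The pattern matches zero or more of the literal 'i' (lazy), then the literal '44l' (non-capturing group); then optionally any character, then one or more of a character in [u-w], then optionally a word character.
The match spans [4:12] → 'i44liuvE'.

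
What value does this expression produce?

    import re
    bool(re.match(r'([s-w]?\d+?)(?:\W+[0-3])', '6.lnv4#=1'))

The pattern matches optionally a character in [s-w], then one or more of a digit (lazy) (captured); then one or more of a non-word character, then a character in [0-3] (non-capturing group).
`re.match` only tries the pattern at the start of the string.
Here position 0 doesn't satisfy it, so the call returns None, and `bool(None)` is False.

False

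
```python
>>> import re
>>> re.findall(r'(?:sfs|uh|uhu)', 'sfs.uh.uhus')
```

Alternation isn't longest-match — the leftmost alternative that fits at this position is chosen.
Scanning left to right: at [0:3] → 'sfs'; at [4:6] → 'uh'; at [7:9] → 'uh'.
With no groups in the pattern, `findall` gives back each whole match — 3 here.

['sfs', 'uh', 'uh']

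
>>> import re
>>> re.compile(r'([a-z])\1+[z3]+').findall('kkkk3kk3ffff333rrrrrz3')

`\1` has to match the exact text group 1 already captured.
Matches: at [0:5] match 'kkkk3', group 1 = 'k'; at [5:8] match 'kk3', group 1 = 'k'; at [8:15] match 'ffff333', group 1 = 'f'; at [15:22] match 'rrrrrz3', group 1 = 'r'.
`findall` collects group 1 from each match (4 total).

['k', 'k', 'f', 'r']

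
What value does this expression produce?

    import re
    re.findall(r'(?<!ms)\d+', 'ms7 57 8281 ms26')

['57', '8281', '6']

A negative assertion filters positions out without eating any characters.
Walking the string: at [4:6] → '57'; at [7:11] → '8281'; at [15:16] → '6'.
`findall` yields the raw match text (3 of them) because the pattern has no groups.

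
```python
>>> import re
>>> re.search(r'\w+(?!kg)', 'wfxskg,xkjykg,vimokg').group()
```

'wfxskg'

The negative lookaround is zero-width — it rules out positions where the adjacent text would match, without consuming anything.
Unlike `match`, `search` isn't anchored — it looks for the pattern anywhere in the string.
The match spans [0:6] → 'wfxskg'.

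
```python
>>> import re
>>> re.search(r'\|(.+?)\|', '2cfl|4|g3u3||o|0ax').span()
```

(4, 7)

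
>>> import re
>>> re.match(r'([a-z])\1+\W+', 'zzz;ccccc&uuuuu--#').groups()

The match spans [0:4] → 'zzz;'.
Captured: group 1 = 'z'.

('z',)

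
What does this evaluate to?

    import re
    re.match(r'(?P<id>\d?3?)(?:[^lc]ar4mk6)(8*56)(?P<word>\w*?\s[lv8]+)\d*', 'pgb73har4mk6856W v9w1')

`re.match` only tries the pattern at the start of the string.
Here the string doesn't start with a match, so the call returns None.

None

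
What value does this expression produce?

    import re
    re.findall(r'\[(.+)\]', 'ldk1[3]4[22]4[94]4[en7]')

['3]4[22]4[94]4[en7']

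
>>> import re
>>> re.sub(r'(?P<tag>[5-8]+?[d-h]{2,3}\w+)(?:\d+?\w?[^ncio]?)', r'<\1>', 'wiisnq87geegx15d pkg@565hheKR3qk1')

'wiisnq<87geegx1>pkg@<565hheKR3qk>'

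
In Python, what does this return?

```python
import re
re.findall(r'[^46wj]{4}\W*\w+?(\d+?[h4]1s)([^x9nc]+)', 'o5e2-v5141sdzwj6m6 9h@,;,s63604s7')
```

Pattern: exactly 4 of any character except [46wj], then zero or more of a non-word character, then one or more of a word character (lazy); then one or more of a digit (lazy), then one of [h4], then the literal '1s' (captured); then one or more of any character except [x9nc] (captured).
The `?` after the quantifier makes it lazy — it takes as little as possible before letting the rest of the pattern try.
Matches: at [0:19] match 'o5e2-v5141sdzwj6m6 ', groups = ('5141s', 'dzwj6m6 ').
`findall` packs the 2 group values into a tuple for every match.

[('5141s', 'dzwj6m6 ')]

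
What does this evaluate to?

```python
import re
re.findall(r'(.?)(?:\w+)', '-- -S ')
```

['-']

Pattern: optionally any character (captured); then one or more of a word character (non-capturing group).
Scanning left to right: at [3:5] match '-S', group 1 = '-'.
With a single group, `findall` returns only what that group captured — 1 item.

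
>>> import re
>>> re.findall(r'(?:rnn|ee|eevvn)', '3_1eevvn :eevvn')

`|` is ordered: at each position the engine commits to the first alternative that works.
With no groups in the pattern, `findall` gives back each whole match — 2 here.

['ee', 'ee']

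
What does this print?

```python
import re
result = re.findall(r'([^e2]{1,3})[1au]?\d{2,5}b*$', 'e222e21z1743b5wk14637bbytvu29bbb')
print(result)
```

The pattern matches 1 to 3 of any character except [e2] (captured); then optionally one of [1au], then 2 to 5 of a digit, then zero or more of the literal 'b'; then anchored at the end.
Walking the string: at [23:32] match 'ytvu29bbb', group 1 = 'ytv'.
With a single group, `findall` returns only what that group captured — 1 item.

['ytv']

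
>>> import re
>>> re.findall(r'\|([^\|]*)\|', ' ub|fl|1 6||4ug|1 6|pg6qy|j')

['fl', '', '1 6']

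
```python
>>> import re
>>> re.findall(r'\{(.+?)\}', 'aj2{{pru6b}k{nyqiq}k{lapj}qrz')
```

Walking the string: at [3:11] match '{{pru6b}', group 1 = '{pru6b'; at [12:19] match '{nyqiq}', group 1 = 'nyqiq'; at [20:26] match '{lapj}', group 1 = 'lapj'.
Because there's exactly one group, `findall` drops the full match and keeps group 1 from each hit.

['{pru6b', 'nyqiq', 'lapj']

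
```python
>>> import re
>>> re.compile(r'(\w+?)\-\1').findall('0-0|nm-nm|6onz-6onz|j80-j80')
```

A backreference is literal: `\1` must see the identical characters the first group matched.
Matches: at [0:3] match '0-0', group 1 = '0'; at [4:9] match 'nm-nm', group 1 = 'nm'; at [10:19] match '6onz-6onz', group 1 = '6onz'; at [20:27] match 'j80-j80', group 1 = 'j80'.
With a single group, `findall` returns only what that group captured — 4 items.

['0', 'nm', '6onz', 'j80']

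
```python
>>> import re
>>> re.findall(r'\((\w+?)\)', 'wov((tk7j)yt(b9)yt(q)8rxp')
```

['tk7j', 'b9', 'q']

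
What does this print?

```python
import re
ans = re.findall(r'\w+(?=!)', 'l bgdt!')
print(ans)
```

['bgdt']

Because the assertion is zero-width, the text it checks is not consumed and won't appear in the result.
No capturing groups, so `findall` returns the 1 full match string.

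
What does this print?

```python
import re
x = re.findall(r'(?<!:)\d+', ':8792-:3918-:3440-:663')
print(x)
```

['792', '918', '440', '63']

The negative lookahead/lookbehind blocks any match where the forbidden context is present.
No capturing groups, so `findall` returns the 4 full match strings.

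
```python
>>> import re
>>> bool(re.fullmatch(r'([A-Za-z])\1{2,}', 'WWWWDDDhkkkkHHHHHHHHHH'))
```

False

`fullmatch` succeeds only if the pattern covers the string from start to end.
Here there's no way to consume every character, so the call returns None, and `bool(None)` is False.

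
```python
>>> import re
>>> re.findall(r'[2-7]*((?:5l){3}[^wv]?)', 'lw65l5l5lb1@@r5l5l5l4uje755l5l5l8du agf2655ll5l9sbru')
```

The pattern matches zero or more of a character in [2-7]; then the literal '5l' repeated 3 times, then optionally any character except [wv] (captured).
Scanning left to right: at [2:10] match '65l5l5lb', group 1 = '5l5l5lb'; at [14:21] match '5l5l5l4', group 1 = '5l5l5l4'; at [24:33] match '755l5l5l8', group 1 = '5l5l5l8'.
`findall` collects group 1 from each match (3 total).

['5l5l5lb', '5l5l5l4', '5l5l5l8']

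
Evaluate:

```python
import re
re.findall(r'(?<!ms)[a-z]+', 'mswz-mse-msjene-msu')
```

['mswz', 'mse', 'msjene', 'msu']

The negative lookahead/lookbehind blocks any match where the forbidden context is present.
Walking the string: at [0:4] → 'mswz'; at [5:8] → 'mse'; at [9:15] → 'msjene'; at [16:19] → 'msu'.
`findall` yields the raw match text (4 of them) because the pattern has no groups.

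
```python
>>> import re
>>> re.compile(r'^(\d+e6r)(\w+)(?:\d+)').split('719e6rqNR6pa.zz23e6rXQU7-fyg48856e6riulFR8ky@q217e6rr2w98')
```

Pattern: anchored at the start of the string; then one or more of a digit, then the literal 'e6r' (captured); then one or more of a word character (captured); then one or more of a digit (non-capturing group).
`re.split` interleaves the captured-group text with the surrounding fragments.

['', '719e6r', 'qNR', 'pa.zz23e6rXQU7-fyg48856e6riulFR8ky@q217e6rr2w98']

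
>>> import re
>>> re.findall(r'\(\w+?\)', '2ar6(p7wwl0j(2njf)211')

Scanning left to right: at [12:18] → '(2njf)'.
`findall` yields the raw match text (1 of them) because the pattern has no groups.

['(2njf)']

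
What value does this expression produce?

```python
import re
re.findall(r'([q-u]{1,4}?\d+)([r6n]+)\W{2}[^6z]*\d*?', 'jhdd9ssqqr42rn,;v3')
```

[('sqqr42', 'rn')]

This matches 1 to 4 of a character in [q-u] (lazy), then one or more of a digit (captured); then one or more of one of [r6n] (captured); then exactly 2 of a non-word character, then zero or more of any character except [6z], then zero or more of a digit (lazy).
With 2 capturing groups, `findall` returns a 2-tuple per match.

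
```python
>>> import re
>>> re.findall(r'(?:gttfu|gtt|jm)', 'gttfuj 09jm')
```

Alternation tries branches left to right and keeps the first one that lets the overall match succeed at that position.
Walking the string: at [0:5] → 'gttfu'; at [9:11] → 'jm'.
With no groups in the pattern, `findall` gives back each whole match — 2 here.

['gttfu', 'jm']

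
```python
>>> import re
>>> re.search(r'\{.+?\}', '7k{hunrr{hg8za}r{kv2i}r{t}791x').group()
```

`search` walks the string left to right and returns the first match it finds.
The match spans [2:15] → '{hunrr{hg8za}'.

'{hunrr{hg8za}'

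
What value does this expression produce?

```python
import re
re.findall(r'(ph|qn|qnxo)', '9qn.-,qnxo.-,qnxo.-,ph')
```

['qn', 'qn', 'qn', 'ph']

Alternation isn't longest-match — the leftmost alternative that fits at this position is chosen.
`findall` collects group 1 from each match (4 total).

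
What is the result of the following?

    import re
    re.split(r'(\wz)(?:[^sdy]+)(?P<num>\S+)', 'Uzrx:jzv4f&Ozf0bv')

Pattern: a word character, then the literal 'z' (captured); then one or more of any character except [sdy] (non-capturing group); then one or more of a non-whitespace character (captured as 'num').
Matches to split on: at [0:17] → 'Uzrx:jzv4f&Ozf0bv'.
With a capturing group present, the delimiter's captured portion is kept in the result list.

['', 'Uz', 'v', '']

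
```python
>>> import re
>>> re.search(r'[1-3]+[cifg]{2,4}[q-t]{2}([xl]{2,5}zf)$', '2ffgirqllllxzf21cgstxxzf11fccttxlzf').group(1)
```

The match spans [24:35] → '11fccttxlzf'.
Captured: group 1 = 'xlzf'.

'xlzf'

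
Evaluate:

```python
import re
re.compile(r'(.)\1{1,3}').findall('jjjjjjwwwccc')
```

The backreference `\1` re-matches whatever the first group consumed, character for character.
With a single group, `findall` returns only what that group captured — 4 items.

['j', 'j', 'w', 'c']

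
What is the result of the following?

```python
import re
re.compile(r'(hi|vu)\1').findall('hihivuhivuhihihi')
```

['hi', 'hi']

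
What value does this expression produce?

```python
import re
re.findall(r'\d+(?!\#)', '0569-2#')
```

['0569']

`(?!…)`/`(?<!…)` only lets a position through if the neighbouring text does NOT match; no characters are consumed.
`findall` yields the raw match text (1 of them) because the pattern has no groups.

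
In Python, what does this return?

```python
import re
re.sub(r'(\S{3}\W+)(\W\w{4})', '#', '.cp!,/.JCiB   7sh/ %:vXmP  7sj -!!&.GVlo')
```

'#   #  #'

The pattern matches exactly 3 of a non-whitespace character, then one or more of a non-word character (captured); then a non-word character, then exactly 4 of a word character (captured).
Matches: at [0:11] → '.cp!,/.JCiB'; at [14:25] → '7sh/ %:vXmP'; at [27:40] → '7sj -!!&.GVlo'.
Each match is replaced by '#'.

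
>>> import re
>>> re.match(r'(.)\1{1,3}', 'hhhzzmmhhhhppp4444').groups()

After group 1 captures some text, `\1` only succeeds where that same text appears again.
`re.match` won't scan ahead — the pattern has to work from the very first character.
The match spans [0:3] → 'hhh'.
Captured: group 1 = 'h'.

('h',)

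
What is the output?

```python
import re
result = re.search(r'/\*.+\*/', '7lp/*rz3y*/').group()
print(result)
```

Unlike `match`, `search` isn't anchored — it looks for the pattern anywhere in the string.
The match spans [3:11] → '/*rz3y*/'.

/*rz3y*/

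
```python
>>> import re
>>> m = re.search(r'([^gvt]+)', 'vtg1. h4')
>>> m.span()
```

(3, 8)

The match spans [3:8] → '1. h4'.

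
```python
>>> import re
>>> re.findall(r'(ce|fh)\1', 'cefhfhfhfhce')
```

['fh', 'fh']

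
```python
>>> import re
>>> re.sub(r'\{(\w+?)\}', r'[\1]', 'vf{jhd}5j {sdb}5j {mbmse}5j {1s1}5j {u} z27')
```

'vf[jhd]5j [sdb]5j [mbmse]5j [1s1]5j [u] z27'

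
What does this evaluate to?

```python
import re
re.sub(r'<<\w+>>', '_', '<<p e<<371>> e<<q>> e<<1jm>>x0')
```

'<<p e_ e_ e_x0'

Matches: at [5:12] → '<<371>>'; at [14:19] → '<<q>>'; at [21:28] → '<<1jm>>'.
Each match is replaced by '_'.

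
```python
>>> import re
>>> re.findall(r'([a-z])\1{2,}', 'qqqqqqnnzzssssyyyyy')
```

['q', 's', 'y']

`\1` has to match the exact text group 1 already captured.
Scanning left to right: at [0:6] match 'qqqqqq', group 1 = 'q'; at [10:14] match 'ssss', group 1 = 's'; at [14:19] match 'yyyyy', group 1 = 'y'.
With a single group, `findall` returns only what that group captured — 3 items.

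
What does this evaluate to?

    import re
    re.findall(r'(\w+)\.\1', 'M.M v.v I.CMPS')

The backreference `\1` re-matches whatever the first group consumed, character for character.
Scanning left to right: at [0:3] match 'M.M', group 1 = 'M'; at [4:7] match 'v.v', group 1 = 'v'.
`findall` collects group 1 from each match (2 total).

['M', 'v']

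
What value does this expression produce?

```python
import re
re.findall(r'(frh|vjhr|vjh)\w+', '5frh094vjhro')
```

['frh']

One capturing group, so `findall` returns just the captured substring from the one match — 1 in all.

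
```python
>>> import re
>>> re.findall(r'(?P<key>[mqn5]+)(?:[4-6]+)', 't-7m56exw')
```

['m5']

The pattern matches one or more of one of [mqn5] (captured as 'key'); then one or more of a character in [4-6] (non-capturing group).
Scanning left to right: at [3:6] match 'm56', group 1 = 'm5'.
Because there's exactly one group, `findall` drops the full match and keeps group 1 from the one hit.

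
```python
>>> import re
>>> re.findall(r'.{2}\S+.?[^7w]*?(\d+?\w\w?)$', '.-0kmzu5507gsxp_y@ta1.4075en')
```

The pattern matches exactly 2 of any character, then one or more of a non-whitespace character; then optionally any character, then zero or more of any character except [7w] (lazy); then one or more of a digit (lazy), then a word character, then optionally a word character (captured); then anchored at the end.
Matches: at [0:28] match '.-0kmzu5507gsxp_y@ta1.4075en', group 1 = '5en'.
`findall` collects group 1 from the one match (1 total).

['5en']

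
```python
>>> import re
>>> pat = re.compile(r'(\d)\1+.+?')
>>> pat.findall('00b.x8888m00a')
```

The backreference `\1` re-matches whatever the first group consumed, character for character.
Walking the string: at [0:3] match '00b', group 1 = '0'; at [5:10] match '8888m', group 1 = '8'; at [10:13] match '00a', group 1 = '0'.
`findall` collects group 1 from each match (3 total).

['0', '8', '0']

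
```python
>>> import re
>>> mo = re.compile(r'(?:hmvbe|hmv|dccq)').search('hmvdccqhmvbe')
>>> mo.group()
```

'hmv'

The match spans [0:3] → 'hmv'.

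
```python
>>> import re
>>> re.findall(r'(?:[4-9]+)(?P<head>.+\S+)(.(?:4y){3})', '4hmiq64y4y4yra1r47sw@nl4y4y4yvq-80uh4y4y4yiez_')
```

[('hmiq64y4y4yra1r47sw@nl4y4y4yvq-80u', 'h4y4y4y')]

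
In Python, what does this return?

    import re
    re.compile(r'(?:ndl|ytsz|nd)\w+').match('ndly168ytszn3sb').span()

With `match`, the pattern is implicitly anchored at the beginning.
The match spans [0:15] → 'ndly168ytszn3sb'.

(0, 15)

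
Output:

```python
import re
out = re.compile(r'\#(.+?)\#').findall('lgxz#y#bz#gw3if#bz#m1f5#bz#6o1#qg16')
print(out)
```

['y', 'gw3if', 'm1f5', '6o1']

Because the quantifier is non-greedy, it stops expanding at the earliest point where the rest of the pattern can succeed.
One capturing group, so `findall` returns just the captured substring from each match — 4 in all.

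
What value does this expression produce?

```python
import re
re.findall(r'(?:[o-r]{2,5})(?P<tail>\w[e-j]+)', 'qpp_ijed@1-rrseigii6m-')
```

The pattern matches 2 to 5 of a character in [o-r] (non-capturing group); then a word character, then one or more of a character in [e-j] (captured as 'tail').
`findall` collects group 1 from each match (2 total).

['_ije', 'seigii']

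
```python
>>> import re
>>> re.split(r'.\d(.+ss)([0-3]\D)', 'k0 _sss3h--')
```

This matches any character, then a digit; then one or more of any character, then the literal 'ss' (captured); then a character in [0-3], then a non-digit (captured).
Matches to split on: at [0:9] → 'k0 _sss3h'.
`re.split` interleaves the captured-group text with the surrounding fragments.

['', ' _sss', '3h', '--']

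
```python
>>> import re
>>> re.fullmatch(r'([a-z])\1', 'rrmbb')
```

`fullmatch` succeeds only if the pattern covers the string from start to end.
Here the pattern can't cover the whole string, so the call returns None.

None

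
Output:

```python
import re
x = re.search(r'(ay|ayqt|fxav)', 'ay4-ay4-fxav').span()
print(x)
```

(0, 2)

`re.search` scans for the first position where the pattern succeeds.
The match spans [0:2] → 'ay'.
Captured: group 1 = 'ay'.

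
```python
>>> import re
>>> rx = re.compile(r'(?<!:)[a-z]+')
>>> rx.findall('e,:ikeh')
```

['e', 'keh']

Because the assertion is negative and zero-width, positions next to the forbidden text are skipped.
Scanning left to right: at [0:1] → 'e'; at [4:7] → 'keh'.
No capturing groups, so `findall` returns the 2 full match strings.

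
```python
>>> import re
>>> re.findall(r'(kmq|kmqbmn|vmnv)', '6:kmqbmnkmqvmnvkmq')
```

['kmq', 'kmq', 'vmnv', 'kmq']

Alternation isn't longest-match — the leftmost alternative that fits at this position is chosen.
Because there's exactly one group, `findall` drops the full match and keeps group 1 from each hit.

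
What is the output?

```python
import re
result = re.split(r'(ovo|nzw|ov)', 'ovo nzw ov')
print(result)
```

['', 'ovo', ' ', 'nzw', ' ', 'ov', '']

Alternation tries branches left to right and keeps the first one that lets the overall match succeed at that position.
Because the pattern has a capturing group, `split` also inserts each captured text between the pieces.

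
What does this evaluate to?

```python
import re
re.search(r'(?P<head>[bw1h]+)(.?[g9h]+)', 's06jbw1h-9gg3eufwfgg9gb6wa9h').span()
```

(4, 12)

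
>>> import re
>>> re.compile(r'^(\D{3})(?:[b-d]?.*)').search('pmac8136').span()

This matches anchored at the start of the string; then exactly 3 of a non-digit (captured); then optionally a character in [b-d], then zero or more of any character (non-capturing group).
`search` walks the string left to right and returns the first match it finds.
The match spans [0:8] → 'pmac8136'.
Captured: group 1 = 'pma'.

(0, 8)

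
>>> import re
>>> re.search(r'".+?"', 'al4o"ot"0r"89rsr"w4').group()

Because the quantifier is non-greedy, it stops expanding at the earliest point where the rest of the pattern can succeed.
Unlike `match`, `search` isn't anchored — it looks for the pattern anywhere in the string.
The match spans [4:8] → '"ot"'.

'"ot"'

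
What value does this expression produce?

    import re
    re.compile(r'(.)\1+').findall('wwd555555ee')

`\1` is not a pattern — it's the concrete string captured by group 1, re-applied verbatim.
`findall` collects group 1 from each match (3 total).

['w', '5', 'e']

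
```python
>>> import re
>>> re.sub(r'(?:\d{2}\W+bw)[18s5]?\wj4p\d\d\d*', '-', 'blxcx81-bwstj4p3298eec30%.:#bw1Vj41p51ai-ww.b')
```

'blxcx-eec30%.:#bw1Vj41p51ai-ww.b'

`sub` substitutes '-' at each match site.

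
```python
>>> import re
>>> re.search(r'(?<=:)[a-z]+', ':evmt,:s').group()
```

'evmt'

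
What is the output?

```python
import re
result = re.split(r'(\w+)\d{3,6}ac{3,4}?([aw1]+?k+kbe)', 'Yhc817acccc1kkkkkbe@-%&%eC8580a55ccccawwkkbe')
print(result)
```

This matches one or more of a word character (captured); then 3 to 6 of a digit, then the literal 'a', then 3 to 4 of a literal 'c' (lazy); then one or more of one of [aw1] (lazy), then one or more of the literal 'k', then the literal 'kbe' (captured).
Matches to split on: at [0:19] → 'Yhc817acccc1kkkkkbe'.
Because the pattern has a capturing group, `split` also inserts each captured text between the pieces.

['', 'Yhc', '1kkkkkbe', '@-%&%eC8580a55ccccawwkkbe']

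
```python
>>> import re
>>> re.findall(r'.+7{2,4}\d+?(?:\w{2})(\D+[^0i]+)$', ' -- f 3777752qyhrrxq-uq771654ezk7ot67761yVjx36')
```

This matches one or more of any character, then 2 to 4 of a literal '7', then one or more of a digit (lazy); then exactly 2 of a word character (non-capturing group); then one or more of a non-digit, then one or more of any character except [0i] (captured); then anchored at the end.
The `?` after the quantifier makes it lazy — it takes as little as possible before letting the rest of the pattern try.
Walking the string: at [0:46] match ' -- f 3777752qyhrrxq-uq771654ezk7ot67761yVjx36', group 1 = 'Vjx36'.
`findall` collects group 1 from the one match (1 total).

['Vjx36']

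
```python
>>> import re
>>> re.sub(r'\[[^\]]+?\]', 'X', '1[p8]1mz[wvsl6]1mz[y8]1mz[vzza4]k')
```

`sub` substitutes 'X' at each match site.

'1X1mzX1mzX1mzXk'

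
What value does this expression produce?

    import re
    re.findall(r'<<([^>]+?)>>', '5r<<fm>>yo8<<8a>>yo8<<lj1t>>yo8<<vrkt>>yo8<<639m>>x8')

['fm', '8a', 'lj1t', 'vrkt', '639m']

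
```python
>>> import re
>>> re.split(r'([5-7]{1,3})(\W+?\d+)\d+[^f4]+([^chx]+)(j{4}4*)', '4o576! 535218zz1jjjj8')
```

With a capturing group present, the delimiter's captured portion is kept in the result list.

['4o', '576', '! 53521', '1', 'jjjj', '8']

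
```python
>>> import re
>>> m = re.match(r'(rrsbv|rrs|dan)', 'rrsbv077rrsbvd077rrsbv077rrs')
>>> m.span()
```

(0, 5)

`|` is ordered: at each position the engine commits to the first alternative that works.
`re.match` won't scan ahead — the pattern has to work from the very first character.
The match spans [0:5] → 'rrsbv'.
Captured: group 1 = 'rrsbv'.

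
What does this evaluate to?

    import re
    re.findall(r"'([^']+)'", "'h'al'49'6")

Because there's exactly one group, `findall` drops the full match and keeps group 1 from each hit.

['h', '49']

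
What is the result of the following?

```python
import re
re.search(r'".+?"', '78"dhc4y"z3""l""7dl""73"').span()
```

The `?` after the quantifier makes it lazy — it takes as little as possible before letting the rest of the pattern try.
The match spans [2:9] → '"dhc4y"'.

(2, 9)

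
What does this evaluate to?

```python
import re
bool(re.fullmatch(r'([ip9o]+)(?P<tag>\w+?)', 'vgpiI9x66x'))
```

`re.fullmatch` requires the pattern to consume the entire string.
Here the string isn't matched end-to-end, so the call returns None, and `bool(None)` is False.

False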